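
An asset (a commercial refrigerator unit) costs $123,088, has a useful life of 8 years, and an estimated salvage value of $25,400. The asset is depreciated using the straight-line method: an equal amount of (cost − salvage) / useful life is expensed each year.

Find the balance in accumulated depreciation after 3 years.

Depreciable base = $123,088 − $25,400 = $97,688.
Annual expense = $97,688 / 8 = $12,211.
End of year 1: book value $110,877.
End of year 2: book value $98,666.
End of year 3: book value $86,455.
Accumulated through year 3 = $123,088 − $86,455 = $36,633.

$36,633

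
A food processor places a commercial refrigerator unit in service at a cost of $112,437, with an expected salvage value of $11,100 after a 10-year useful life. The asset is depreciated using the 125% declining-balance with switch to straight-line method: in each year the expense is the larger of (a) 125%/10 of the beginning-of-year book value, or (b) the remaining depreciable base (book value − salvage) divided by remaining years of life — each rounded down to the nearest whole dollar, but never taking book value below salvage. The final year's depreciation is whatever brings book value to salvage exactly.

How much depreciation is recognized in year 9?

$9,135

Depreciable base = $112,437 − $11,100 = $101,337.
Year 1: DB = ⌊$112,437 × 125%/10⌋ = $14,054; SL = ⌊$101,337/10⌋ = $10,133 → take DB $14,054. Book value $98,383.
Year 2: DB = ⌊$98,383 × 125%/10⌋ = $12,297; SL = ⌊$87,283/9⌋ = $9,698 → take DB $12,297. Book value $86,086.
Year 3: DB = ⌊$86,086 × 125%/10⌋ = $10,760; SL = ⌊$74,986/8⌋ = $9,373 → take DB $10,760. Book value $75,326.
Year 4: DB = ⌊$75,326 × 125%/10⌋ = $9,415; SL = ⌊$64,226/7⌋ = $9,175 → take DB $9,415. Book value $65,911.
Year 5: DB = ⌊$65,911 × 125%/10⌋ = $8,238; SL = ⌊$54,811/6⌋ = $9,135 → take SL $9,135. Book value $56,776.
Year 6: DB = ⌊$56,776 × 125%/10⌋ = $7,097; SL = ⌊$45,676/5⌋ = $9,135 → take SL $9,135. Book value $47,641.
Year 7: DB = ⌊$47,641 × 125%/10⌋ = $5,955; SL = ⌊$36,541/4⌋ = $9,135 → take SL $9,135. Book value $38,506.
Year 8: DB = ⌊$38,506 × 125%/10⌋ = $4,813; SL = ⌊$27,406/3⌋ = $9,135 → take SL $9,135. Book value $29,371.
Year 9: DB = ⌊$29,371 × 125%/10⌋ = $3,671; SL = ⌊$18,271/2⌋ = $9,135 → take SL $9,135. Book value $20,236.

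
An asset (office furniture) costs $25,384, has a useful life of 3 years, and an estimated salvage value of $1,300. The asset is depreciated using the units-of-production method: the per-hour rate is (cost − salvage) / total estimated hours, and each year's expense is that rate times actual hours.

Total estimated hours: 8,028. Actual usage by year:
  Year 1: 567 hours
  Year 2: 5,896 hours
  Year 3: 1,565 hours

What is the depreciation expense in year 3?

Depreciable base = $25,384 − $1,300 = $24,084.
Rate = $24,084 / 8,028 hours = $3 per hour.
Year 1: 567 × $3 = $1,701. Book value $23,683.
Year 2: 5,896 × $3 = $17,688. Book value $5,995.
Year 3: 1,565 × $3 = $4,695. Book value $1,300.

$4,695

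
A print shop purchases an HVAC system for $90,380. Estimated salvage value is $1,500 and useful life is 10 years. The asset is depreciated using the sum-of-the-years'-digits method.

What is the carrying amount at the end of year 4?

Depreciable base = $90,380 − $1,500 = $88,880.
Sum of the years' digits = 10+9+8+7+6+5+4+3+2+1 = 55.
Year 1: $88,880 × 10/55 = $16,160. Book value $74,220.
Year 2: $88,880 × 9/55 = $14,544. Book value $59,676.
Year 3: $88,880 × 8/55 = $12,928. Book value $46,748.
Year 4: $88,880 × 7/55 = $11,312. Book value $35,436.

$35,436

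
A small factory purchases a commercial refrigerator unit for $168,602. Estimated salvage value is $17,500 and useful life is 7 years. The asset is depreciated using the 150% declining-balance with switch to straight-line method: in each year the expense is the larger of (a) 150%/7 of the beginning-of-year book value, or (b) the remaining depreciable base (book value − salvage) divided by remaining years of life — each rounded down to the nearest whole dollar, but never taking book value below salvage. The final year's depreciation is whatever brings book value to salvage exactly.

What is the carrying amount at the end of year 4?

Depreciable base = $168,602 − $17,500 = $151,102.
Year 1: DB = ⌊$168,602 × 150%/7⌋ = $36,129; SL = ⌊$151,102/7⌋ = $21,586 → take DB $36,129. Book value $132,473.
Year 2: DB = ⌊$132,473 × 150%/7⌋ = $28,387; SL = ⌊$114,973/6⌋ = $19,162 → take DB $28,387. Book value $104,086.
Year 3: DB = ⌊$104,086 × 150%/7⌋ = $22,304; SL = ⌊$86,586/5⌋ = $17,317 → take DB $22,304. Book value $81,782.
Year 4: DB = ⌊$81,782 × 150%/7⌋ = $17,524; SL = ⌊$64,282/4⌋ = $16,070 → take DB $17,524. Book value $64,258.

$64,258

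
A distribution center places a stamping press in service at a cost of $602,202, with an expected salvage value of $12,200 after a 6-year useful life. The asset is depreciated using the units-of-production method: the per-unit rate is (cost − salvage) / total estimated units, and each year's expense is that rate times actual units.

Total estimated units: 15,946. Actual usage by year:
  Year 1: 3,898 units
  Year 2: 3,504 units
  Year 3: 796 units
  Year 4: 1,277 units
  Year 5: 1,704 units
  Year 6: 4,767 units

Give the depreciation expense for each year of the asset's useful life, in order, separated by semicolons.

$144,226; $129,648; $29,452; $47,249; $63,048; $176,379

Depreciable base = $602,202 − $12,200 = $590,002.
Rate = $590,002 / 15,946 units = $37 per unit.
Year 1: 3,898 × $37 = $144,226. Book value $457,976.
Year 2: 3,504 × $37 = $129,648. Book value $328,328.
Year 3: 796 × $37 = $29,452. Book value $298,876.
Year 4: 1,277 × $37 = $47,249. Book value $251,627.
Year 5: 1,704 × $37 = $63,048. Book value $188,579.
Year 6: 4,767 × $37 = $176,379. Book value $12,200.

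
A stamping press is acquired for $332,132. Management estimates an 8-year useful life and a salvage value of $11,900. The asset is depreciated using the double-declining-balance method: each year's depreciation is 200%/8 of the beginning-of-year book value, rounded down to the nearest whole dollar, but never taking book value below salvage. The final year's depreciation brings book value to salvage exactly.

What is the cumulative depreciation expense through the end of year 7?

$287,796

Depreciable base = $332,132 − $11,900 = $320,232.
Year 1: ⌊$332,132 × 200%/8⌋ = $83,033. Book value $249,099.
Year 2: ⌊$249,099 × 200%/8⌋ = $62,274. Book value $186,825.
Year 3: ⌊$186,825 × 200%/8⌋ = $46,706. Book value $140,119.
Year 4: ⌊$140,119 × 200%/8⌋ = $35,029. Book value $105,090.
Year 5: ⌊$105,090 × 200%/8⌋ = $26,272. Book value $78,818.
Year 6: ⌊$78,818 × 200%/8⌋ = $19,704. Book value $59,114.
Year 7: ⌊$59,114 × 200%/8⌋ = $14,778. Book value $44,336.
Accumulated through year 7 = $332,132 − $44,336 = $287,796.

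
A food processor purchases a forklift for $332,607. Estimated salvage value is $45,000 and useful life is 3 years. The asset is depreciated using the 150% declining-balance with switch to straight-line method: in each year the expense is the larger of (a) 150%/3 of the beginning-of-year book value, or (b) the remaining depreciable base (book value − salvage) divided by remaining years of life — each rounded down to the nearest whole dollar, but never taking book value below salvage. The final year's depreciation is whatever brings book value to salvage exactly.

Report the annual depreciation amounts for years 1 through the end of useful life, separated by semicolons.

$166,303; $83,152; $38,152

Depreciable base = $332,607 − $45,000 = $287,607.
Year 1: DB = ⌊$332,607 × 150%/3⌋ = $166,303; SL = ⌊$287,607/3⌋ = $95,869 → take DB $166,303. Book value $166,304.
Year 2: DB = ⌊$166,304 × 150%/3⌋ = $83,152; SL = ⌊$121,304/2⌋ = $60,652 → take DB $83,152. Book value $83,152.
Year 3 (final): $83,152 − $45,000 = $38,152. Book value $45,000.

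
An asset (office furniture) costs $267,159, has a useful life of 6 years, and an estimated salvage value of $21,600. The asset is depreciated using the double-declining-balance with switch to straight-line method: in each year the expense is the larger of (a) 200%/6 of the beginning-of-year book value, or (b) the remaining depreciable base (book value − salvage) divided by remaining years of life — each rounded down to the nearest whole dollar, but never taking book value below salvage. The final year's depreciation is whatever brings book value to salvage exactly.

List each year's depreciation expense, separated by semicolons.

$89,053; $59,368; $39,579; $26,386; $17,591; $13,582

Depreciable base = $267,159 − $21,600 = $245,559.
Year 1: DB = ⌊$267,159 × 200%/6⌋ = $89,053; SL = ⌊$245,559/6⌋ = $40,926 → take DB $89,053. Book value $178,106.
Year 2: DB = ⌊$178,106 × 200%/6⌋ = $59,368; SL = ⌊$156,506/5⌋ = $31,301 → take DB $59,368. Book value $118,738.
Year 3: DB = ⌊$118,738 × 200%/6⌋ = $39,579; SL = ⌊$97,138/4⌋ = $24,284 → take DB $39,579. Book value $79,159.
Year 4: DB = ⌊$79,159 × 200%/6⌋ = $26,386; SL = ⌊$57,559/3⌋ = $19,186 → take DB $26,386. Book value $52,773.
Year 5: DB = ⌊$52,773 × 200%/6⌋ = $17,591; SL = ⌊$31,173/2⌋ = $15,586 → take DB $17,591. Book value $35,182.
Year 6 (final): $35,182 − $21,600 = $13,582. Book value $21,600.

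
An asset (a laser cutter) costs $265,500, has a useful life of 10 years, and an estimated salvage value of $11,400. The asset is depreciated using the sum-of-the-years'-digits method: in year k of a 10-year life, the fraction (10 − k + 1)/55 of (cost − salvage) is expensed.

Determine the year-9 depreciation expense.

$9,240

Depreciable base = $265,500 − $11,400 = $254,100.
Sum of the years' digits = 10+9+8+7+6+5+4+3+2+1 = 55.
Year 1: $254,100 × 10/55 = $46,200. Book value $219,300.
Year 2: $254,100 × 9/55 = $41,580. Book value $177,720.
Year 3: $254,100 × 8/55 = $36,960. Book value $140,760.
Year 4: $254,100 × 7/55 = $32,340. Book value $108,420.
Year 5: $254,100 × 6/55 = $27,720. Book value $80,700.
Year 6: $254,100 × 5/55 = $23,100. Book value $57,600.
Year 7: $254,100 × 4/55 = $18,480. Book value $39,120.
Year 8: $254,100 × 3/55 = $13,860. Book value $25,260.
Year 9: $254,100 × 2/55 = $9,240. Book value $16,020.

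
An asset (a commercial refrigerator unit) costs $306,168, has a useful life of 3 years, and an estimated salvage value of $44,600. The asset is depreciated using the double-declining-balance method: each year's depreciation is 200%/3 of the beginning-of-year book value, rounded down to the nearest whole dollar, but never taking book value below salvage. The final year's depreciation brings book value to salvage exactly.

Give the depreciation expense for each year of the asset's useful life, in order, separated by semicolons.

$204,112; $57,456; $0

Depreciable base = $306,168 − $44,600 = $261,568.
Year 1: ⌊$306,168 × 200%/3⌋ = $204,112. Book value $102,056.
Year 2: ⌊$102,056 × 200%/3⌋ = $68,037, capped at $57,456. Book value $44,600.
Year 3 (final): $44,600 − $44,600 = $0. Book value $44,600.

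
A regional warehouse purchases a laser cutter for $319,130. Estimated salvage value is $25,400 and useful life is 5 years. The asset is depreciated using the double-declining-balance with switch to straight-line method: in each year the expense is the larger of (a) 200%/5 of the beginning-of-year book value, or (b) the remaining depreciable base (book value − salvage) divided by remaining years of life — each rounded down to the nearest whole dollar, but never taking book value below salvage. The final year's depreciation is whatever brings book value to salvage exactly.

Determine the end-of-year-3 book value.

$68,933

Depreciable base = $319,130 − $25,400 = $293,730.
Year 1: DB = ⌊$319,130 × 200%/5⌋ = $127,652; SL = ⌊$293,730/5⌋ = $58,746 → take DB $127,652. Book value $191,478.
Year 2: DB = ⌊$191,478 × 200%/5⌋ = $76,591; SL = ⌊$166,078/4⌋ = $41,519 → take DB $76,591. Book value $114,887.
Year 3: DB = ⌊$114,887 × 200%/5⌋ = $45,954; SL = ⌊$89,487/3⌋ = $29,829 → take DB $45,954. Book value $68,933.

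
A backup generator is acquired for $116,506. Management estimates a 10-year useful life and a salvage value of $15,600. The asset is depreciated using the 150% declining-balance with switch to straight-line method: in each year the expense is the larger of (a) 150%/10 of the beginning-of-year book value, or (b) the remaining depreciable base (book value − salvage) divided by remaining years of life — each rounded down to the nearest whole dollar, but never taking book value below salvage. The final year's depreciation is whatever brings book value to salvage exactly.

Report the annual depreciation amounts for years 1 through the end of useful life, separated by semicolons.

Depreciable base = $116,506 − $15,600 = $100,906.
Year 1: DB = ⌊$116,506 × 150%/10⌋ = $17,475; SL = ⌊$100,906/10⌋ = $10,090 → take DB $17,475. Book value $99,031.
Year 2: DB = ⌊$99,031 × 150%/10⌋ = $14,854; SL = ⌊$83,431/9⌋ = $9,270 → take DB $14,854. Book value $84,177.
Year 3: DB = ⌊$84,177 × 150%/10⌋ = $12,626; SL = ⌊$68,577/8⌋ = $8,572 → take DB $12,626. Book value $71,551.
Year 4: DB = ⌊$71,551 × 150%/10⌋ = $10,732; SL = ⌊$55,951/7⌋ = $7,993 → take DB $10,732. Book value $60,819.
Year 5: DB = ⌊$60,819 × 150%/10⌋ = $9,122; SL = ⌊$45,219/6⌋ = $7,536 → take DB $9,122. Book value $51,697.
Year 6: DB = ⌊$51,697 × 150%/10⌋ = $7,754; SL = ⌊$36,097/5⌋ = $7,219 → take DB $7,754. Book value $43,943.
Year 7: DB = ⌊$43,943 × 150%/10⌋ = $6,591; SL = ⌊$28,343/4⌋ = $7,085 → take SL $7,085. Book value $36,858.
Year 8: DB = ⌊$36,858 × 150%/10⌋ = $5,528; SL = ⌊$21,258/3⌋ = $7,086 → take SL $7,086. Book value $29,772.
Year 9: DB = ⌊$29,772 × 150%/10⌋ = $4,465; SL = ⌊$14,172/2⌋ = $7,086 → take SL $7,086. Book value $22,686.
Year 10 (final): $22,686 − $15,600 = $7,086. Book value $15,600.

$17,475; $14,854; $12,626; $10,732; $9,122; $7,754; $7,085; $7,086; $7,086; $7,086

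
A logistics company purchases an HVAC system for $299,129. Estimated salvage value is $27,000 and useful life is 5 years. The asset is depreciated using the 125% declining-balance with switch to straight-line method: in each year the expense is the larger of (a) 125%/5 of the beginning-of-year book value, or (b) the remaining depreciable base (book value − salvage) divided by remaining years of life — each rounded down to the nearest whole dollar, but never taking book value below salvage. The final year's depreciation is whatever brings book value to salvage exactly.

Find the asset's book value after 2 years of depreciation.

Depreciable base = $299,129 − $27,000 = $272,129.
Year 1: DB = ⌊$299,129 × 125%/5⌋ = $74,782; SL = ⌊$272,129/5⌋ = $54,425 → take DB $74,782. Book value $224,347.
Year 2: DB = ⌊$224,347 × 125%/5⌋ = $56,086; SL = ⌊$197,347/4⌋ = $49,336 → take DB $56,086. Book value $168,261.

$168,261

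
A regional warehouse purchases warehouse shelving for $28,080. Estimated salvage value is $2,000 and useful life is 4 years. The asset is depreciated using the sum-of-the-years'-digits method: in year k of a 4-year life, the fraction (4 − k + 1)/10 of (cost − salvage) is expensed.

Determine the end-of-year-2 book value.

$9,824

Depreciable base = $28,080 − $2,000 = $26,080.
Sum of the years' digits = 4+3+2+1 = 10.
Year 1: $26,080 × 4/10 = $10,432. Book value $17,648.
Year 2: $26,080 × 3/10 = $7,824. Book value $9,824.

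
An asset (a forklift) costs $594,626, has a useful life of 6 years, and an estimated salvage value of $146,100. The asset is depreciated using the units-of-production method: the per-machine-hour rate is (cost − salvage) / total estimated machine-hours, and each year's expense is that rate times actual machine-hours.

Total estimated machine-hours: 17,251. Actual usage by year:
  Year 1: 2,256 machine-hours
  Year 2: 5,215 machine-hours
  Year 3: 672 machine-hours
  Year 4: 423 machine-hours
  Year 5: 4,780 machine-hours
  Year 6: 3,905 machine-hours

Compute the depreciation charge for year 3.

Depreciable base = $594,626 − $146,100 = $448,526.
Rate = $448,526 / 17,251 machine-hours = $26 per machine-hour.
Year 1: 2,256 × $26 = $58,656. Book value $535,970.
Year 2: 5,215 × $26 = $135,590. Book value $400,380.
Year 3: 672 × $26 = $17,472. Book value $382,908.

$17,472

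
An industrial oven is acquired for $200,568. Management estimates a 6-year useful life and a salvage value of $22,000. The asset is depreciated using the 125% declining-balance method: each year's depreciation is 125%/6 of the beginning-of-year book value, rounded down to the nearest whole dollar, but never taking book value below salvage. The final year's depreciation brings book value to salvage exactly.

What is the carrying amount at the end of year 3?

Depreciable base = $200,568 − $22,000 = $178,568.
Year 1: ⌊$200,568 × 125%/6⌋ = $41,785. Book value $158,783.
Year 2: ⌊$158,783 × 125%/6⌋ = $33,079. Book value $125,704.
Year 3: ⌊$125,704 × 125%/6⌋ = $26,188. Book value $99,516.

$99,516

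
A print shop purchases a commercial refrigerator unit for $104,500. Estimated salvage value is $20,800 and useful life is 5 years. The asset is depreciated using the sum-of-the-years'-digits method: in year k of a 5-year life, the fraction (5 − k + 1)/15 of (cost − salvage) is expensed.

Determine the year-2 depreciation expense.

Depreciable base = $104,500 − $20,800 = $83,700.
Sum of the years' digits = 5+4+3+2+1 = 15.
Year 1: $83,700 × 5/15 = $27,900. Book value $76,600.
Year 2: $83,700 × 4/15 = $22,320. Book value $54,280.

$22,320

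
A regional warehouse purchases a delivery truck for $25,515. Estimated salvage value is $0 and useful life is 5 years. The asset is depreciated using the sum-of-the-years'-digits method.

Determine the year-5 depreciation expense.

$1,701

Depreciable base = $25,515 − $0 = $25,515.
Sum of the years' digits = 5+4+3+2+1 = 15.
Year 1: $25,515 × 5/15 = $8,505. Book value $17,010.
Year 2: $25,515 × 4/15 = $6,804. Book value $10,206.
Year 3: $25,515 × 3/15 = $5,103. Book value $5,103.
Year 4: $25,515 × 2/15 = $3,402. Book value $1,701.
Year 5: $25,515 × 1/15 = $1,701. Book value $0.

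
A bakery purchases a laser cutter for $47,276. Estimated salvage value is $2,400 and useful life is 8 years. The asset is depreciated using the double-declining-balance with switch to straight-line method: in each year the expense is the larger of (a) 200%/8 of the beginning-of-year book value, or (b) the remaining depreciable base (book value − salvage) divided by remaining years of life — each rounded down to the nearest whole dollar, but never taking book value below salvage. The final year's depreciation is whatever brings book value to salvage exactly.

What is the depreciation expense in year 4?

$4,986

Depreciable base = $47,276 − $2,400 = $44,876.
Year 1: DB = ⌊$47,276 × 200%/8⌋ = $11,819; SL = ⌊$44,876/8⌋ = $5,609 → take DB $11,819. Book value $35,457.
Year 2: DB = ⌊$35,457 × 200%/8⌋ = $8,864; SL = ⌊$33,057/7⌋ = $4,722 → take DB $8,864. Book value $26,593.
Year 3: DB = ⌊$26,593 × 200%/8⌋ = $6,648; SL = ⌊$24,193/6⌋ = $4,032 → take DB $6,648. Book value $19,945.
Year 4: DB = ⌊$19,945 × 200%/8⌋ = $4,986; SL = ⌊$17,545/5⌋ = $3,509 → take DB $4,986. Book value $14,959.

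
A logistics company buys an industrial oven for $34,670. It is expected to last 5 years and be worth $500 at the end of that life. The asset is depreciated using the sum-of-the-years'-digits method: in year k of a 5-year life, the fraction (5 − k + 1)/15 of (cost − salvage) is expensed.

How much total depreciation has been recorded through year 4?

Depreciable base = $34,670 − $500 = $34,170.
Sum of the years' digits = 5+4+3+2+1 = 15.
Year 1: $34,170 × 5/15 = $11,390. Book value $23,280.
Year 2: $34,170 × 4/15 = $9,112. Book value $14,168.
Year 3: $34,170 × 3/15 = $6,834. Book value $7,334.
Year 4: $34,170 × 2/15 = $4,556. Book value $2,778.
Accumulated through year 4 = $34,670 − $2,778 = $31,892.

$31,892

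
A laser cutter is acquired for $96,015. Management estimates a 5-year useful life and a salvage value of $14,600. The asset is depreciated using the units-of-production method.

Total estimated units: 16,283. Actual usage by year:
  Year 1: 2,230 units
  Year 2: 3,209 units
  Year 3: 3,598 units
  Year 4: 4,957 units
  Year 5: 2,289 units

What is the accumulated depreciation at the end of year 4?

$69,970

Depreciable base = $96,015 − $14,600 = $81,415.
Rate = $81,415 / 16,283 units = $5 per unit.
Year 1: 2,230 × $5 = $11,150. Book value $84,865.
Year 2: 3,209 × $5 = $16,045. Book value $68,820.
Year 3: 3,598 × $5 = $17,990. Book value $50,830.
Year 4: 4,957 × $5 = $24,785. Book value $26,045.
Accumulated through year 4 = $96,015 − $26,045 = $69,970.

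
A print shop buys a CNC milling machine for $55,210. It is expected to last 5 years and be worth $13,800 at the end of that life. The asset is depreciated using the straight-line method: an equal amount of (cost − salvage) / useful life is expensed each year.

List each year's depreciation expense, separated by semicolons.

$8,282; $8,282; $8,282; $8,282; $8,282

Depreciable base = $55,210 − $13,800 = $41,410.
Annual expense = $41,410 / 5 = $8,282.
End of year 1: book value $46,928.
End of year 2: book value $38,646.
End of year 3: book value $30,364.
End of year 4: book value $22,082.
End of year 5: book value $13,800.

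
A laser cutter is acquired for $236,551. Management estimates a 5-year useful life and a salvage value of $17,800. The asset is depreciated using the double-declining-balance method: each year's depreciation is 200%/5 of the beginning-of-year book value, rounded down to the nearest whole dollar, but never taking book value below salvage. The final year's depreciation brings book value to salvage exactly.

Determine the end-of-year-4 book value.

Depreciable base = $236,551 − $17,800 = $218,751.
Year 1: ⌊$236,551 × 200%/5⌋ = $94,620. Book value $141,931.
Year 2: ⌊$141,931 × 200%/5⌋ = $56,772. Book value $85,159.
Year 3: ⌊$85,159 × 200%/5⌋ = $34,063. Book value $51,096.
Year 4: ⌊$51,096 × 200%/5⌋ = $20,438. Book value $30,658.

$30,658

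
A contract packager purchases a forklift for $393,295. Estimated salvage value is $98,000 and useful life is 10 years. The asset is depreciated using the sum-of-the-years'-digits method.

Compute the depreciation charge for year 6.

Depreciable base = $393,295 − $98,000 = $295,295.
Sum of the years' digits = 10+9+8+7+6+5+4+3+2+1 = 55.
Year 1: $295,295 × 10/55 = $53,690. Book value $339,605.
Year 2: $295,295 × 9/55 = $48,321. Book value $291,284.
Year 3: $295,295 × 8/55 = $42,952. Book value $248,332.
Year 4: $295,295 × 7/55 = $37,583. Book value $210,749.
Year 5: $295,295 × 6/55 = $32,214. Book value $178,535.
Year 6: $295,295 × 5/55 = $26,845. Book value $151,690.

$26,845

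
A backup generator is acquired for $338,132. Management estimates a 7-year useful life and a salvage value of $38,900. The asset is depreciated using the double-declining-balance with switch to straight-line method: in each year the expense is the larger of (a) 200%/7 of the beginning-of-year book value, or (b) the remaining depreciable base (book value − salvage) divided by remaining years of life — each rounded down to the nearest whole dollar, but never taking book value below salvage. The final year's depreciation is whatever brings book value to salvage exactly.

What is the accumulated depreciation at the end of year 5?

$275,260

Depreciable base = $338,132 − $38,900 = $299,232.
Year 1: DB = ⌊$338,132 × 200%/7⌋ = $96,609; SL = ⌊$299,232/7⌋ = $42,747 → take DB $96,609. Book value $241,523.
Year 2: DB = ⌊$241,523 × 200%/7⌋ = $69,006; SL = ⌊$202,623/6⌋ = $33,770 → take DB $69,006. Book value $172,517.
Year 3: DB = ⌊$172,517 × 200%/7⌋ = $49,290; SL = ⌊$133,617/5⌋ = $26,723 → take DB $49,290. Book value $123,227.
Year 4: DB = ⌊$123,227 × 200%/7⌋ = $35,207; SL = ⌊$84,327/4⌋ = $21,081 → take DB $35,207. Book value $88,020.
Year 5: DB = ⌊$88,020 × 200%/7⌋ = $25,148; SL = ⌊$49,120/3⌋ = $16,373 → take DB $25,148. Book value $62,872.
Accumulated through year 5 = $338,132 − $62,872 = $275,260.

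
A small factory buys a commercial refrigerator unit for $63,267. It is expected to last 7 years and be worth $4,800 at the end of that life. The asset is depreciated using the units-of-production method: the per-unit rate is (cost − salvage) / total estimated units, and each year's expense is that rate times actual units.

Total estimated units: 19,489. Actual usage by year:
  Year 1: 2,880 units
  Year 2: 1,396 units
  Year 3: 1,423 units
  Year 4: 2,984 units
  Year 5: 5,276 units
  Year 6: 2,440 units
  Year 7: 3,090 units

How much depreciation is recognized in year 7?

Depreciable base = $63,267 − $4,800 = $58,467.
Rate = $58,467 / 19,489 units = $3 per unit.
Year 1: 2,880 × $3 = $8,640. Book value $54,627.
Year 2: 1,396 × $3 = $4,188. Book value $50,439.
Year 3: 1,423 × $3 = $4,269. Book value $46,170.
Year 4: 2,984 × $3 = $8,952. Book value $37,218.
Year 5: 5,276 × $3 = $15,828. Book value $21,390.
Year 6: 2,440 × $3 = $7,320. Book value $14,070.
Year 7: 3,090 × $3 = $9,270. Book value $4,800.

$9,270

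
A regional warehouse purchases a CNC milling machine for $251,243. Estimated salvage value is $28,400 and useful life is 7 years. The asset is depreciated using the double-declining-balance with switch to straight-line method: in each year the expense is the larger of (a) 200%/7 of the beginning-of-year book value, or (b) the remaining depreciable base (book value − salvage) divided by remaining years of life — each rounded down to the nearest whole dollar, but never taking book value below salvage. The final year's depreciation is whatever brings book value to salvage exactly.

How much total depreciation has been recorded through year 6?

Depreciable base = $251,243 − $28,400 = $222,843.
Year 1: DB = ⌊$251,243 × 200%/7⌋ = $71,783; SL = ⌊$222,843/7⌋ = $31,834 → take DB $71,783. Book value $179,460.
Year 2: DB = ⌊$179,460 × 200%/7⌋ = $51,274; SL = ⌊$151,060/6⌋ = $25,176 → take DB $51,274. Book value $128,186.
Year 3: DB = ⌊$128,186 × 200%/7⌋ = $36,624; SL = ⌊$99,786/5⌋ = $19,957 → take DB $36,624. Book value $91,562.
Year 4: DB = ⌊$91,562 × 200%/7⌋ = $26,160; SL = ⌊$63,162/4⌋ = $15,790 → take DB $26,160. Book value $65,402.
Year 5: DB = ⌊$65,402 × 200%/7⌋ = $18,686; SL = ⌊$37,002/3⌋ = $12,334 → take DB $18,686. Book value $46,716.
Year 6: DB = ⌊$46,716 × 200%/7⌋ = $13,347; SL = ⌊$18,316/2⌋ = $9,158 → take DB $13,347. Book value $33,369.
Accumulated through year 6 = $251,243 − $33,369 = $217,874.

$217,874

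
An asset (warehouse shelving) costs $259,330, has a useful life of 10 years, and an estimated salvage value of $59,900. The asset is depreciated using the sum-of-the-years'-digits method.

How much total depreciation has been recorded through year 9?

Depreciable base = $259,330 − $59,900 = $199,430.
Sum of the years' digits = 10+9+8+7+6+5+4+3+2+1 = 55.
Year 1: $199,430 × 10/55 = $36,260. Book value $223,070.
Year 2: $199,430 × 9/55 = $32,634. Book value $190,436.
Year 3: $199,430 × 8/55 = $29,008. Book value $161,428.
Year 4: $199,430 × 7/55 = $25,382. Book value $136,046.
Year 5: $199,430 × 6/55 = $21,756. Book value $114,290.
Year 6: $199,430 × 5/55 = $18,130. Book value $96,160.
Year 7: $199,430 × 4/55 = $14,504. Book value $81,656.
Year 8: $199,430 × 3/55 = $10,878. Book value $70,778.
Year 9: $199,430 × 2/55 = $7,252. Book value $63,526.
Accumulated through year 9 = $259,330 − $63,526 = $195,804.

$195,804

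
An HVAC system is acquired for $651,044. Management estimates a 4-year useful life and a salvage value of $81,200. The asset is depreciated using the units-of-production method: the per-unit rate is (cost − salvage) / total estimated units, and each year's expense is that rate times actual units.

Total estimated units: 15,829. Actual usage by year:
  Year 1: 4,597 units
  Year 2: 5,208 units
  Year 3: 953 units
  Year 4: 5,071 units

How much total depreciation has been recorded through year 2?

$352,980

Depreciable base = $651,044 − $81,200 = $569,844.
Rate = $569,844 / 15,829 units = $36 per unit.
Year 1: 4,597 × $36 = $165,492. Book value $485,552.
Year 2: 5,208 × $36 = $187,488. Book value $298,064.
Accumulated through year 2 = $651,044 − $298,064 = $352,980.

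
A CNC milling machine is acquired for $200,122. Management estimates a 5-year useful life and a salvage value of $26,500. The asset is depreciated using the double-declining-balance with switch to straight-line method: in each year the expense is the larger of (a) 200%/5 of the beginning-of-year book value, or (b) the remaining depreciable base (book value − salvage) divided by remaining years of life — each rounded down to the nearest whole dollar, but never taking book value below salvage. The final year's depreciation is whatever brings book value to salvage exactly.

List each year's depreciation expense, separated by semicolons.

Depreciable base = $200,122 − $26,500 = $173,622.
Year 1: DB = ⌊$200,122 × 200%/5⌋ = $80,048; SL = ⌊$173,622/5⌋ = $34,724 → take DB $80,048. Book value $120,074.
Year 2: DB = ⌊$120,074 × 200%/5⌋ = $48,029; SL = ⌊$93,574/4⌋ = $23,393 → take DB $48,029. Book value $72,045.
Year 3: DB = ⌊$72,045 × 200%/5⌋ = $28,818; SL = ⌊$45,545/3⌋ = $15,181 → take DB $28,818. Book value $43,227.
Year 4: DB = ⌊$43,227 × 200%/5⌋ = $17,290; SL = ⌊$16,727/2⌋ = $8,363 → take DB $17,290, capped at $16,727. Book value $26,500.
Year 5 (final): $26,500 − $26,500 = $0. Book value $26,500.

$80,048; $48,029; $28,818; $16,727; $0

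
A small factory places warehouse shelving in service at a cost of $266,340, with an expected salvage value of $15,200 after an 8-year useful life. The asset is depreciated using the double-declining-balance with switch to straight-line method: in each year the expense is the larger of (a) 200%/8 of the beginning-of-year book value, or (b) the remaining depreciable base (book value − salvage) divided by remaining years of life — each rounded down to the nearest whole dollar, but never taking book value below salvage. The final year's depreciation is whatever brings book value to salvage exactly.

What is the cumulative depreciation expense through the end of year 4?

$182,067

Depreciable base = $266,340 − $15,200 = $251,140.
Year 1: DB = ⌊$266,340 × 200%/8⌋ = $66,585; SL = ⌊$251,140/8⌋ = $31,392 → take DB $66,585. Book value $199,755.
Year 2: DB = ⌊$199,755 × 200%/8⌋ = $49,938; SL = ⌊$184,555/7⌋ = $26,365 → take DB $49,938. Book value $149,817.
Year 3: DB = ⌊$149,817 × 200%/8⌋ = $37,454; SL = ⌊$134,617/6⌋ = $22,436 → take DB $37,454. Book value $112,363.
Year 4: DB = ⌊$112,363 × 200%/8⌋ = $28,090; SL = ⌊$97,163/5⌋ = $19,432 → take DB $28,090. Book value $84,273.
Accumulated through year 4 = $266,340 − $84,273 = $182,067.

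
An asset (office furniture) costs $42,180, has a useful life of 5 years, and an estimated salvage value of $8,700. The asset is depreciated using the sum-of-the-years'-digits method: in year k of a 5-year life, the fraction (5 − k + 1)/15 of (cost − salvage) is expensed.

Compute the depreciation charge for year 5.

Depreciable base = $42,180 − $8,700 = $33,480.
Sum of the years' digits = 5+4+3+2+1 = 15.
Year 1: $33,480 × 5/15 = $11,160. Book value $31,020.
Year 2: $33,480 × 4/15 = $8,928. Book value $22,092.
Year 3: $33,480 × 3/15 = $6,696. Book value $15,396.
Year 4: $33,480 × 2/15 = $4,464. Book value $10,932.
Year 5: $33,480 × 1/15 = $2,232. Book value $8,700.

$2,232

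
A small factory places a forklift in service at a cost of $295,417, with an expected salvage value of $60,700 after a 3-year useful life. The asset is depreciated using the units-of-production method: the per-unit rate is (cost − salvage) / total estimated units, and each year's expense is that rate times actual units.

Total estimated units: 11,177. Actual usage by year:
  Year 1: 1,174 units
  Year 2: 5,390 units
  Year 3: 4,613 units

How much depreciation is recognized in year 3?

Depreciable base = $295,417 − $60,700 = $234,717.
Rate = $234,717 / 11,177 units = $21 per unit.
Year 1: 1,174 × $21 = $24,654. Book value $270,763.
Year 2: 5,390 × $21 = $113,190. Book value $157,573.
Year 3: 4,613 × $21 = $96,873. Book value $60,700.

$96,873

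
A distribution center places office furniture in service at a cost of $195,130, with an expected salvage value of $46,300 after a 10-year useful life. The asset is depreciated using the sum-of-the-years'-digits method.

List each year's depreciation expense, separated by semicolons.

Depreciable base = $195,130 − $46,300 = $148,830.
Sum of the years' digits = 10+9+8+7+6+5+4+3+2+1 = 55.
Year 1: $148,830 × 10/55 = $27,060. Book value $168,070.
Year 2: $148,830 × 9/55 = $24,354. Book value $143,716.
Year 3: $148,830 × 8/55 = $21,648. Book value $122,068.
Year 4: $148,830 × 7/55 = $18,942. Book value $103,126.
Year 5: $148,830 × 6/55 = $16,236. Book value $86,890.
Year 6: $148,830 × 5/55 = $13,530. Book value $73,360.
Year 7: $148,830 × 4/55 = $10,824. Book value $62,536.
Year 8: $148,830 × 3/55 = $8,118. Book value $54,418.
Year 9: $148,830 × 2/55 = $5,412. Book value $49,006.
Year 10: $148,830 × 1/55 = $2,706. Book value $46,300.

$27,060; $24,354; $21,648; $18,942; $16,236; $13,530; $10,824; $8,118; $5,412; $2,706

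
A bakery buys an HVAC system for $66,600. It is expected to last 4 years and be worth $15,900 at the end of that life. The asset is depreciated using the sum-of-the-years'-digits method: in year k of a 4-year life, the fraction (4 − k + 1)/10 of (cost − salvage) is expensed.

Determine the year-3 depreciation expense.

$10,140

Depreciable base = $66,600 − $15,900 = $50,700.
Sum of the years' digits = 4+3+2+1 = 10.
Year 1: $50,700 × 4/10 = $20,280. Book value $46,320.
Year 2: $50,700 × 3/10 = $15,210. Book value $31,110.
Year 3: $50,700 × 2/10 = $10,140. Book value $20,970.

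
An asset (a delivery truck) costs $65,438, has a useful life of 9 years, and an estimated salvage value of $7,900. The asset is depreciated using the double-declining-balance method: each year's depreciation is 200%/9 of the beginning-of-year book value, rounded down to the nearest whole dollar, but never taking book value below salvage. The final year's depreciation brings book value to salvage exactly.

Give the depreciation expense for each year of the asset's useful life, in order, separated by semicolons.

$14,541; $11,310; $8,797; $6,842; $5,321; $4,139; $3,219; $2,504; $865

Depreciable base = $65,438 − $7,900 = $57,538.
Year 1: ⌊$65,438 × 200%/9⌋ = $14,541. Book value $50,897.
Year 2: ⌊$50,897 × 200%/9⌋ = $11,310. Book value $39,587.
Year 3: ⌊$39,587 × 200%/9⌋ = $8,797. Book value $30,790.
Year 4: ⌊$30,790 × 200%/9⌋ = $6,842. Book value $23,948.
Year 5: ⌊$23,948 × 200%/9⌋ = $5,321. Book value $18,627.
Year 6: ⌊$18,627 × 200%/9⌋ = $4,139. Book value $14,488.
Year 7: ⌊$14,488 × 200%/9⌋ = $3,219. Book value $11,269.
Year 8: ⌊$11,269 × 200%/9⌋ = $2,504. Book value $8,765.
Year 9 (final): $8,765 − $7,900 = $865. Book value $7,900.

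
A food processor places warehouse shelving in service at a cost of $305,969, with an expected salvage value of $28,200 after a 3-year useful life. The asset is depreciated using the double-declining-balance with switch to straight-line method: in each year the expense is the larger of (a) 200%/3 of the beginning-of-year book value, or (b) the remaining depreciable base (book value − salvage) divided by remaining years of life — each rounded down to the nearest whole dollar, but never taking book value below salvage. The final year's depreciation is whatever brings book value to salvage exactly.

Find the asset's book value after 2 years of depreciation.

Depreciable base = $305,969 − $28,200 = $277,769.
Year 1: DB = ⌊$305,969 × 200%/3⌋ = $203,979; SL = ⌊$277,769/3⌋ = $92,589 → take DB $203,979. Book value $101,990.
Year 2: DB = ⌊$101,990 × 200%/3⌋ = $67,993; SL = ⌊$73,790/2⌋ = $36,895 → take DB $67,993. Book value $33,997.

$33,997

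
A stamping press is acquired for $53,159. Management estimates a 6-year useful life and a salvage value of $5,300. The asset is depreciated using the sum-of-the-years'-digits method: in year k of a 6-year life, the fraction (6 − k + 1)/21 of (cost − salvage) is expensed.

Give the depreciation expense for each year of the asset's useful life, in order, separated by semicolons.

Depreciable base = $53,159 − $5,300 = $47,859.
Sum of the years' digits = 6+5+4+3+2+1 = 21.
Year 1: $47,859 × 6/21 = $13,674. Book value $39,485.
Year 2: $47,859 × 5/21 = $11,395. Book value $28,090.
Year 3: $47,859 × 4/21 = $9,116. Book value $18,974.
Year 4: $47,859 × 3/21 = $6,837. Book value $12,137.
Year 5: $47,859 × 2/21 = $4,558. Book value $7,579.
Year 6: $47,859 × 1/21 = $2,279. Book value $5,300.

$13,674; $11,395; $9,116; $6,837; $4,558; $2,279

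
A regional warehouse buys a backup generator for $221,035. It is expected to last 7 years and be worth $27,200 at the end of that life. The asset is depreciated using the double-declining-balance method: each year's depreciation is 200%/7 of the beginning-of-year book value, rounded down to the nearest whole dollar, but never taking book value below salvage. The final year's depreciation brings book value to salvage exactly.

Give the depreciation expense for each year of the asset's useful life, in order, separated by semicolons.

Depreciable base = $221,035 − $27,200 = $193,835.
Year 1: ⌊$221,035 × 200%/7⌋ = $63,152. Book value $157,883.
Year 2: ⌊$157,883 × 200%/7⌋ = $45,109. Book value $112,774.
Year 3: ⌊$112,774 × 200%/7⌋ = $32,221. Book value $80,553.
Year 4: ⌊$80,553 × 200%/7⌋ = $23,015. Book value $57,538.
Year 5: ⌊$57,538 × 200%/7⌋ = $16,439. Book value $41,099.
Year 6: ⌊$41,099 × 200%/7⌋ = $11,742. Book value $29,357.
Year 7 (final): $29,357 − $27,200 = $2,157. Book value $27,200.

$63,152; $45,109; $32,221; $23,015; $16,439; $11,742; $2,157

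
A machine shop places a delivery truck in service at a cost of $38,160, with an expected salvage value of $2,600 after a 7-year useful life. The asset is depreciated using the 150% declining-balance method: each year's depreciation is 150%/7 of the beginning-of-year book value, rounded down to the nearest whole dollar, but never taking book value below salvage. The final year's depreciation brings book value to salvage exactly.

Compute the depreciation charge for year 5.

Depreciable base = $38,160 − $2,600 = $35,560.
Year 1: ⌊$38,160 × 150%/7⌋ = $8,177. Book value $29,983.
Year 2: ⌊$29,983 × 150%/7⌋ = $6,424. Book value $23,559.
Year 3: ⌊$23,559 × 150%/7⌋ = $5,048. Book value $18,511.
Year 4: ⌊$18,511 × 150%/7⌋ = $3,966. Book value $14,545.
Year 5: ⌊$14,545 × 150%/7⌋ = $3,116. Book value $11,429.

$3,116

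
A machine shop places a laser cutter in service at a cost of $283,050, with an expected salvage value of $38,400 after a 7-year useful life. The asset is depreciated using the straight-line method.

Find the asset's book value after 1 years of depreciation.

Depreciable base = $283,050 − $38,400 = $244,650.
Annual expense = $244,650 / 7 = $34,950.
End of year 1: book value $248,100.

$248,100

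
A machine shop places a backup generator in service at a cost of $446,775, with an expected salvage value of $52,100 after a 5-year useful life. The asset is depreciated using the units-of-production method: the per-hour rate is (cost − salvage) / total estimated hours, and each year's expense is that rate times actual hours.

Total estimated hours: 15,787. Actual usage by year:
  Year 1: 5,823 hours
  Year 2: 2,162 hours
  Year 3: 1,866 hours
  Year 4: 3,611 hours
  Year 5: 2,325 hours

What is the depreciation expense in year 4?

Depreciable base = $446,775 − $52,100 = $394,675.
Rate = $394,675 / 15,787 hours = $25 per hour.
Year 1: 5,823 × $25 = $145,575. Book value $301,200.
Year 2: 2,162 × $25 = $54,050. Book value $247,150.
Year 3: 1,866 × $25 = $46,650. Book value $200,500.
Year 4: 3,611 × $25 = $90,275. Book value $110,225.

$90,275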